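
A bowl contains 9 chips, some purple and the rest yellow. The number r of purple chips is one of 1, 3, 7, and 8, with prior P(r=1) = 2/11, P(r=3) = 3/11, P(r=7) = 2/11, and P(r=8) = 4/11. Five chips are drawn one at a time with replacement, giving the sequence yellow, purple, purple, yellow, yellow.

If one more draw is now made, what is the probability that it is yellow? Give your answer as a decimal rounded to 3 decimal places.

Under each hypothesis, the probability of the observed sequence is: P(data | r = 1) = (8/9)(1/9)(1/9)(8/9)(8/9) = 0.0086708; P(data | r = 3) = (6/9)(3/9)(3/9)(6/9)(6/9) = 0.032922; P(data | r = 7) = (2/9)(7/9)(7/9)(2/9)(2/9) = 0.0066386; P(data | r = 8) = (1/9)(8/9)(8/9)(1/9)(1/9) = 0.0010838.
The prior-weighted likelihoods are 2/11 · 0.0086708 = 0.0015765, 3/11 · 0.032922 = 0.0089787, 2/11 · 0.0066386 = 0.001207, 4/11 · 0.0010838 = 0.00039413; with total 0.012156.
Normalising, the posterior is P(r = 1 | data) = 0.12969, P(r = 3 | data) = 0.7386, P(r = 7 | data) = 0.099291, P(r = 8 | data) = 0.032421.
So P(yellow next | data) = Σ P(yellow next | H) P(H | data) = (8/9)(0.12969) + (2/3)(0.7386) + (2/9)(0.099291) + (1/9)(0.032421) = 0.63334.

0.633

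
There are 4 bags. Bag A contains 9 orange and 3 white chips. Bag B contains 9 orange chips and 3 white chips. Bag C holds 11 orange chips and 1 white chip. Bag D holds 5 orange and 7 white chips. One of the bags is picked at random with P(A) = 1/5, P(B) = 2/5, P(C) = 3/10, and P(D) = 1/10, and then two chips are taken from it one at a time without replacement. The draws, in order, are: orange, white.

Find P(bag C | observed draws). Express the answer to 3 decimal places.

0.143

The likelihood of the observed sequence under each hypothesis: P(data | bag A) = (9/12)(3/11) = 9/44; P(data | bag B) = (9/12)(3/11) = 9/44; P(data | bag C) = (11/12)(1/11) = 1/12; P(data | bag D) = (5/12)(7/11) = 35/132.
Weighting by the prior gives 1/5 · 9/44 = 9/220, 2/5 · 9/44 = 9/110, 3/10 · 1/12 = 1/40, 1/10 · 35/132 = 7/264; these sum to 23/132.
So P(bag C | data) = (1/40) / (23/132) = 33/230.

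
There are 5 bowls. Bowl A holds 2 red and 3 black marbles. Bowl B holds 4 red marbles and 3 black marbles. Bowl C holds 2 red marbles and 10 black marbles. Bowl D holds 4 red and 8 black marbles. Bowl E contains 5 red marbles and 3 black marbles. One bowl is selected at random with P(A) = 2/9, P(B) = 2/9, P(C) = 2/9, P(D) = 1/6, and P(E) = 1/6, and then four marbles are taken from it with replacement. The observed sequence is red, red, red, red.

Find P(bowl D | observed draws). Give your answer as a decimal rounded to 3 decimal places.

The likelihood of the observed sequence under each hypothesis: P(data | bowl A) = (2/5)(2/5)(2/5)(2/5) = 0.0256; P(data | bowl B) = (4/7)(4/7)(4/7)(4/7) = 0.10662; P(data | bowl C) = (2/12)(2/12)(2/12)(2/12) = 0.0007716; P(data | bowl D) = (4/12)(4/12)(4/12)(4/12) = 0.012346; P(data | bowl E) = (5/8)(5/8)(5/8)(5/8) = 0.15259.
Multiplying each by its prior: 2/9 · 0.0256 = 0.0056889, 2/9 · 0.10662 = 0.023694, 2/9 · 0.0007716 = 0.00017147, 1/6 · 0.012346 = 0.0020576, 1/6 · 0.15259 = 0.025431; with total 0.057043.
Hence P(bowl D | data) = (0.0020576) / (0.057043) = 0.036071.

0.036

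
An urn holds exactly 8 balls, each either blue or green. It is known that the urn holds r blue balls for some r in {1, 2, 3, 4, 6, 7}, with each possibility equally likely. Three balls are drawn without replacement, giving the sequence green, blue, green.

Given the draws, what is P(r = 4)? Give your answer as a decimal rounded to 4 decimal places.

0.2162

For each hypothesis, P(data | H) works out to: P(data | r = 1) = (7/8)(1/7)(6/6) = 1/8; P(data | r = 2) = (6/8)(2/7)(5/6) = 5/28; P(data | r = 3) = (5/8)(3/7)(4/6) = 5/28; P(data | r = 4) = (4/8)(4/7)(3/6) = 1/7; P(data | r = 6) = (2/8)(6/7)(1/6) = 1/28; P(data | r = 7) = (1/8)(7/7)(0/6) = 0.
Multiplying each by its prior: 1/6 · 1/8 = 1/48, 1/6 · 5/28 = 5/168, 1/6 · 5/28 = 5/168, 1/6 · 1/7 = 1/42, 1/6 · 1/28 = 1/168, 1/6 · 0 = 0; summing to 37/336.
So P(r = 4 | data) = (1/42) / (37/336) = 8/37.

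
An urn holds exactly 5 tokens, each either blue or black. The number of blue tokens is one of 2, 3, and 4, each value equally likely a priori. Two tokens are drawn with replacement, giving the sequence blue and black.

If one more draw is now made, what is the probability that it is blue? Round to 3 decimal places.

0.575

Compute the likelihood of the observed sequence for each case: P(data | r = 2) = (2/5)(3/5) = 6/25; P(data | r = 3) = (3/5)(2/5) = 6/25; P(data | r = 4) = (4/5)(1/5) = 4/25.
The prior-weighted likelihoods are 1/3 · 6/25 = 2/25, 1/3 · 6/25 = 2/25, 1/3 · 4/25 = 4/75; with total 16/75.
The posterior is then P(r = 2 | data) = 3/8, P(r = 3 | data) = 3/8, P(r = 4 | data) = 1/4.
Averaging over the posterior, P(blue next | data) = (2/5)(3/8) + (3/5)(3/8) + (4/5)(1/4) = 23/40.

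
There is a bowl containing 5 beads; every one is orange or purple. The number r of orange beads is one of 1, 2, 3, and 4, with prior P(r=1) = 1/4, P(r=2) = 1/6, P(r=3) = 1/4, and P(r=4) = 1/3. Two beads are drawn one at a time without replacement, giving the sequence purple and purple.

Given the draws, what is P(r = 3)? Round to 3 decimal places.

0.111

For each hypothesis, P(data | H) works out to: P(data | r = 1) = (4/5)(3/4) = 3/5; P(data | r = 2) = (3/5)(2/4) = 3/10; P(data | r = 3) = (2/5)(1/4) = 1/10; P(data | r = 4) = (1/5)(0/4) = 0.
The prior-weighted likelihoods are 1/4 · 3/5 = 3/20, 1/6 · 3/10 = 1/20, 1/4 · 1/10 = 1/40, 1/3 · 0 = 0; these sum to 9/40.
Therefore the posterior P(r = 3 | data) = (1/40) / (9/40) = 1/9.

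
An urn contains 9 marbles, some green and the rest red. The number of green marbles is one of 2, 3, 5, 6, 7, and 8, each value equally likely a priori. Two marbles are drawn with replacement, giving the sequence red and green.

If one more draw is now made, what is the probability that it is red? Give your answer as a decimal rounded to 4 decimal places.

Compute the likelihood of the observed sequence for each case: P(data | r = 2) = (7/9)(2/9) = 14/81; P(data | r = 3) = (6/9)(3/9) = 2/9; P(data | r = 5) = (4/9)(5/9) = 20/81; P(data | r = 6) = (3/9)(6/9) = 2/9; P(data | r = 7) = (2/9)(7/9) = 14/81; P(data | r = 8) = (1/9)(8/9) = 8/81.
Multiplying each by its prior: 1/6 · 14/81 = 7/243, 1/6 · 2/9 = 1/27, 1/6 · 20/81 = 10/243, 1/6 · 2/9 = 1/27, 1/6 · 14/81 = 7/243, 1/6 · 8/81 = 4/243; with total 46/243.
The posterior is then P(r = 2 | data) = 7/46, P(r = 3 | data) = 9/46, P(r = 5 | data) = 5/23, P(r = 6 | data) = 9/46, P(r = 7 | data) = 7/46, P(r = 8 | data) = 2/23.
Averaging over the posterior, P(red next | data) = (7/9)(7/46) + (2/3)(9/46) + (4/9)(5/23) + (1/3)(9/46) + (2/9)(7/46) + (1/9)(2/23) = 94/207.

0.4541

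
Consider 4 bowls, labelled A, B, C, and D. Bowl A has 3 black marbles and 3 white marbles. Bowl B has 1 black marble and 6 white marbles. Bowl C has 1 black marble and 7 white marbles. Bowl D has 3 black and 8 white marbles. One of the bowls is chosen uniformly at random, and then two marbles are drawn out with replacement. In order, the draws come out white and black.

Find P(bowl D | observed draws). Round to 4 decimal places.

0.2916

For each hypothesis, P(data | H) works out to: P(data | bowl A) = (3/6)(3/6) = 0.25; P(data | bowl B) = (6/7)(1/7) = 0.12245; P(data | bowl C) = (7/8)(1/8) = 0.10938; P(data | bowl D) = (8/11)(3/11) = 0.19835.
Weighting by the prior gives 1/4 · 0.25 = 0.0625, 1/4 · 0.12245 = 0.030612, 1/4 · 0.10938 = 0.027344, 1/4 · 0.19835 = 0.049587; these sum to 0.17004.
Hence P(bowl D | data) = (0.049587) / (0.17004) = 0.29161.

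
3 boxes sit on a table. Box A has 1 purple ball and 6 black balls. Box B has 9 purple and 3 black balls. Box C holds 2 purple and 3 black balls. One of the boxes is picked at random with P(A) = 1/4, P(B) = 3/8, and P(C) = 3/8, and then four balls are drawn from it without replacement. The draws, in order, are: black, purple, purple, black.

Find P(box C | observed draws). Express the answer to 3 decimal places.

Under each hypothesis, the probability of the observed sequence is: P(data | box A) = (6/7)(1/6)(0/5) = 0; P(data | box B) = (3/12)(9/11)(8/10)(2/9) = 2/55; P(data | box C) = (3/5)(2/4)(1/3)(2/2) = 1/10.
Multiplying each by its prior: 1/4 · 0 = 0, 3/8 · 2/55 = 3/220, 3/8 · 1/10 = 3/80; these sum to 9/176.
Hence P(box C | data) = (3/80) / (9/176) = 11/15.

0.733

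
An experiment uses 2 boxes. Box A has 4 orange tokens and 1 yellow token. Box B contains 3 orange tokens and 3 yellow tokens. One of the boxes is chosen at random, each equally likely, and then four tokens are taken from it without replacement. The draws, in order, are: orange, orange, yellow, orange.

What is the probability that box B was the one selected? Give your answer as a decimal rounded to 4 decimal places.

0.2000

Under each hypothesis, the probability of the observed sequence is: P(data | box A) = (4/5)(3/4)(1/3)(2/2) = 1/5; P(data | box B) = (3/6)(2/5)(3/4)(1/3) = 1/20.
The prior-weighted likelihoods are 1/2 · 1/5 = 1/10, 1/2 · 1/20 = 1/40; summing to 1/8.
Therefore the posterior P(box B | data) = (1/40) / (1/8) = 1/5.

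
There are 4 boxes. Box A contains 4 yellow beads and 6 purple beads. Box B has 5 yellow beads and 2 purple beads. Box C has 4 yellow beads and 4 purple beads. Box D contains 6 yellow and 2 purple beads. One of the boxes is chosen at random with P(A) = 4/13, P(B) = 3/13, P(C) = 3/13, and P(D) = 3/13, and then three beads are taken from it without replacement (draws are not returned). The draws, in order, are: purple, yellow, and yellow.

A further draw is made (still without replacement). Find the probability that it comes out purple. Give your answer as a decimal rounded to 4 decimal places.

0.4096

Under each hypothesis, the probability of the observed sequence is: P(data | box A) = (6/10)(4/9)(3/8) = 0.1; P(data | box B) = (2/7)(5/6)(4/5) = 0.19048; P(data | box C) = (4/8)(4/7)(3/6) = 0.14286; P(data | box D) = (2/8)(6/7)(5/6) = 0.17857.
Weighting by the prior gives 4/13 · 0.1 = 0.030769, 3/13 · 0.19048 = 0.043956, 3/13 · 0.14286 = 0.032967, 3/13 · 0.17857 = 0.041209; with total 0.1489.
Dividing through by the total gives posterior P(box A | data) = 0.20664, P(box B | data) = 0.2952, P(box C | data) = 0.2214, P(box D | data) = 0.27675.
The predictive probability is P(purple next | data) = (5/7)(0.20664) + (1/4)(0.2952) + (3/5)(0.2214) + (1/5)(0.27675) = 0.40959.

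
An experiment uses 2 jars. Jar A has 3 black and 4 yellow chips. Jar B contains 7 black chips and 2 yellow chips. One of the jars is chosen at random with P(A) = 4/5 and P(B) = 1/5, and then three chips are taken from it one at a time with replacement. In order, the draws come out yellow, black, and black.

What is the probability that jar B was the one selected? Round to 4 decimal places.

0.2425

Under each hypothesis, the probability of the observed sequence is: P(data | jar A) = (4/7)(3/7)(3/7) = 0.10496; P(data | jar B) = (2/9)(7/9)(7/9) = 0.13443.
The prior-weighted likelihoods are 4/5 · 0.10496 = 0.083965, 1/5 · 0.13443 = 0.026886; with total 0.11085.
Hence P(jar B | data) = (0.026886) / (0.11085) = 0.24254.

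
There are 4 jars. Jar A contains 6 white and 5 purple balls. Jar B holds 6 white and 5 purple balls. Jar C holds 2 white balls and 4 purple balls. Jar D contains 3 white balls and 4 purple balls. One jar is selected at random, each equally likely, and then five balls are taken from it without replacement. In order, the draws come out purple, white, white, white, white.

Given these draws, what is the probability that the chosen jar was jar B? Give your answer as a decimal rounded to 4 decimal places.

0.5000

The likelihood of the observed sequence under each hypothesis: P(data | jar A) = (5/11)(6/10)(5/9)(4/8)(3/7) = 5/154; P(data | jar B) = (5/11)(6/10)(5/9)(4/8)(3/7) = 5/154; P(data | jar C) = (4/6)(2/5)(1/4)(0/3) = 0; P(data | jar D) = (4/7)(3/6)(2/5)(1/4)(0/3) = 0.
Multiplying each by its prior: 1/4 · 5/154 = 5/616, 1/4 · 5/154 = 5/616, 1/4 · 0 = 0, 1/4 · 0 = 0; these sum to 5/308.
By Bayes' rule, P(jar B | data) = (5/616) / (5/308) = 1/2.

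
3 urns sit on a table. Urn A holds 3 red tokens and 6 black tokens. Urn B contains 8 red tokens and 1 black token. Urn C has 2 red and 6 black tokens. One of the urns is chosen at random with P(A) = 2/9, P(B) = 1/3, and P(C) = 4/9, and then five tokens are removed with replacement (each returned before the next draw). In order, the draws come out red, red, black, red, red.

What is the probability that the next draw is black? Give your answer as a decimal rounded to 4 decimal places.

The likelihood of the observed sequence under each hypothesis: P(data | urn A) = (3/9)(3/9)(6/9)(3/9)(3/9) = 0.0082305; P(data | urn B) = (8/9)(8/9)(1/9)(8/9)(8/9) = 0.069366; P(data | urn C) = (2/8)(2/8)(6/8)(2/8)(2/8) = 0.0029297.
The prior-weighted likelihoods are 2/9 · 0.0082305 = 0.001829, 1/3 · 0.069366 = 0.023122, 4/9 · 0.0029297 = 0.0013021; these sum to 0.026253.
The posterior is then P(urn A | data) = 0.069668, P(urn B | data) = 0.88074, P(urn C | data) = 0.049597.
So P(black next | data) = Σ P(black next | H) P(H | data) = (2/3)(0.069668) + (1/9)(0.88074) + (3/4)(0.049597) = 0.1815.

0.1815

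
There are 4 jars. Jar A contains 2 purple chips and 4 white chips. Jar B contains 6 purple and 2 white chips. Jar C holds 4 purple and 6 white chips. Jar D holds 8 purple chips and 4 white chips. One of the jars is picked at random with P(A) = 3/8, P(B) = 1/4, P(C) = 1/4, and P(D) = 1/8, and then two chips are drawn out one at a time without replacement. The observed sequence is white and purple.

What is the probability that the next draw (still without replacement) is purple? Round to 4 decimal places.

0.4624

The likelihood of the observed sequence under each hypothesis: P(data | jar A) = (4/6)(2/5) = 0.26667; P(data | jar B) = (2/8)(6/7) = 0.21429; P(data | jar C) = (6/10)(4/9) = 0.26667; P(data | jar D) = (4/12)(8/11) = 0.24242.
Weighting by the prior gives 3/8 · 0.26667 = 0.1, 1/4 · 0.21429 = 0.053571, 1/4 · 0.26667 = 0.066667, 1/8 · 0.24242 = 0.030303; these sum to 0.25054.
Dividing through by the total gives posterior P(jar A | data) = 0.39914, P(jar B | data) = 0.21382, P(jar C | data) = 0.26609, P(jar D | data) = 0.12095.
The predictive probability is P(purple next | data) = (1/4)(0.39914) + (5/6)(0.21382) + (3/8)(0.26609) + (7/10)(0.12095) = 0.46242.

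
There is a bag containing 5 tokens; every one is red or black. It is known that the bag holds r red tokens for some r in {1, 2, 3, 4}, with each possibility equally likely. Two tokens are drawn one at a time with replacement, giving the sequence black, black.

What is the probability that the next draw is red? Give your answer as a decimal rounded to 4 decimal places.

0.3333

Under each hypothesis, the probability of the observed sequence is: P(data | r = 1) = (4/5)(4/5) = 16/25; P(data | r = 2) = (3/5)(3/5) = 9/25; P(data | r = 3) = (2/5)(2/5) = 4/25; P(data | r = 4) = (1/5)(1/5) = 1/25.
Weighting by the prior gives 1/4 · 16/25 = 4/25, 1/4 · 9/25 = 9/100, 1/4 · 4/25 = 1/25, 1/4 · 1/25 = 1/100; summing to 3/10.
Normalising, the posterior is P(r = 1 | data) = 8/15, P(r = 2 | data) = 3/10, P(r = 3 | data) = 2/15, P(r = 4 | data) = 1/30.
Averaging over the posterior, P(red next | data) = (1/5)(8/15) + (2/5)(3/10) + (3/5)(2/15) + (4/5)(1/30) = 1/3.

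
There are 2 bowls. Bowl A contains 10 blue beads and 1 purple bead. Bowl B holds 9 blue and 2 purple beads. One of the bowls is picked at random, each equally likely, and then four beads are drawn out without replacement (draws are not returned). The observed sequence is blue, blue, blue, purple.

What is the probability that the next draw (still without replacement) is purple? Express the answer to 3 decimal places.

0.083

Compute the likelihood of the observed sequence for each case: P(data | bowl A) = (10/11)(9/10)(8/9)(1/8) = 1/11; P(data | bowl B) = (9/11)(8/10)(7/9)(2/8) = 7/55.
The prior-weighted likelihoods are 1/2 · 1/11 = 1/22, 1/2 · 7/55 = 7/110; these sum to 6/55.
Normalising, the posterior is P(bowl A | data) = 5/12, P(bowl B | data) = 7/12.
Averaging over the posterior, P(purple next | data) = (0)(5/12) + (1/7)(7/12) = 1/12.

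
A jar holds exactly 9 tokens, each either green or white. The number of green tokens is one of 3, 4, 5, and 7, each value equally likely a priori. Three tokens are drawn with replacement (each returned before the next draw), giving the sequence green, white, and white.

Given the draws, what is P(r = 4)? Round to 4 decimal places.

0.3165

Under each hypothesis, the probability of the observed sequence is: P(data | r = 3) = (3/9)(6/9)(6/9) = 4/27; P(data | r = 4) = (4/9)(5/9)(5/9) = 100/729; P(data | r = 5) = (5/9)(4/9)(4/9) = 80/729; P(data | r = 7) = (7/9)(2/9)(2/9) = 28/729.
Multiplying each by its prior: 1/4 · 4/27 = 1/27, 1/4 · 100/729 = 25/729, 1/4 · 80/729 = 20/729, 1/4 · 28/729 = 7/729; these sum to 79/729.
So P(r = 4 | data) = (25/729) / (79/729) = 25/79.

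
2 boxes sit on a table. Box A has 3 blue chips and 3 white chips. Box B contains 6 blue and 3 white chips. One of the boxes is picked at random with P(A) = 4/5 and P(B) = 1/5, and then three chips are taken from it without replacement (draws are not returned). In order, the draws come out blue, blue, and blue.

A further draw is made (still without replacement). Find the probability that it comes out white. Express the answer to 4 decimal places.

0.7283

The likelihood of the observed sequence under each hypothesis: P(data | box A) = (3/6)(2/5)(1/4) = 1/20; P(data | box B) = (6/9)(5/8)(4/7) = 5/21.
Weighting by the prior gives 4/5 · 1/20 = 1/25, 1/5 · 5/21 = 1/21; these sum to 46/525.
Dividing through by the total gives posterior P(box A | data) = 21/46, P(box B | data) = 25/46.
So P(white next | data) = Σ P(white next | H) P(H | data) = (1)(21/46) + (1/2)(25/46) = 67/92.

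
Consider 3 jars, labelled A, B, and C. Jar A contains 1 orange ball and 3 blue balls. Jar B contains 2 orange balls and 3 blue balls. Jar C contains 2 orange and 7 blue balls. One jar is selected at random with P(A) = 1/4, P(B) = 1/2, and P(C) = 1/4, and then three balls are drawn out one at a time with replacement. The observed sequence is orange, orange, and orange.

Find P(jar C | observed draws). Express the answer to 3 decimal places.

Under each hypothesis, the probability of the observed sequence is: P(data | jar A) = (1/4)(1/4)(1/4) = 0.015625; P(data | jar B) = (2/5)(2/5)(2/5) = 0.064; P(data | jar C) = (2/9)(2/9)(2/9) = 0.010974.
Weighting by the prior gives 1/4 · 0.015625 = 0.0039062, 1/2 · 0.064 = 0.032, 1/4 · 0.010974 = 0.0027435; these sum to 0.03865.
Hence P(jar C | data) = (0.0027435) / (0.03865) = 0.070983.

0.071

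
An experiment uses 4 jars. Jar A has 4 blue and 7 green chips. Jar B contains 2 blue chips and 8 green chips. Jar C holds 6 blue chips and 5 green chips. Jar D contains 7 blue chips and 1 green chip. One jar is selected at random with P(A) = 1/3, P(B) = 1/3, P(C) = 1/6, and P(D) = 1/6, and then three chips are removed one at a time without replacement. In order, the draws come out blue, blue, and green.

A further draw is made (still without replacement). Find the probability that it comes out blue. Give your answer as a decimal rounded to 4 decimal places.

0.4956

For each hypothesis, P(data | H) works out to: P(data | jar A) = (4/11)(3/10)(7/9) = 0.084848; P(data | jar B) = (2/10)(1/9)(8/8) = 0.022222; P(data | jar C) = (6/11)(5/10)(5/9) = 0.15152; P(data | jar D) = (7/8)(6/7)(1/6) = 0.125.
The prior-weighted likelihoods are 1/3 · 0.084848 = 0.028283, 1/3 · 0.022222 = 0.0074074, 1/6 · 0.15152 = 0.025253, 1/6 · 0.125 = 0.020833; these sum to 0.081776.
Dividing through by the total gives posterior P(jar A | data) = 0.34586, P(jar B | data) = 0.090582, P(jar C | data) = 0.3088, P(jar D | data) = 0.25476.
Averaging over the posterior, P(blue next | data) = (1/4)(0.34586) + (0)(0.090582) + (1/2)(0.3088) + (1)(0.25476) = 0.49563.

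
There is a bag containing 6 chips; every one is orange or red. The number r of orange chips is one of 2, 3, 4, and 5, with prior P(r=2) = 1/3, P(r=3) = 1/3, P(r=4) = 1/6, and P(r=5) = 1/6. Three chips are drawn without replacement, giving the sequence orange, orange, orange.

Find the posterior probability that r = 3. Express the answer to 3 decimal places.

Under each hypothesis, the probability of the observed sequence is: P(data | r = 2) = (2/6)(1/5)(0/4) = 0; P(data | r = 3) = (3/6)(2/5)(1/4) = 1/20; P(data | r = 4) = (4/6)(3/5)(2/4) = 1/5; P(data | r = 5) = (5/6)(4/5)(3/4) = 1/2.
The prior-weighted likelihoods are 1/3 · 0 = 0, 1/3 · 1/20 = 1/60, 1/6 · 1/5 = 1/30, 1/6 · 1/2 = 1/12; with total 2/15.
By Bayes' rule, P(r = 3 | data) = (1/60) / (2/15) = 1/8.

0.125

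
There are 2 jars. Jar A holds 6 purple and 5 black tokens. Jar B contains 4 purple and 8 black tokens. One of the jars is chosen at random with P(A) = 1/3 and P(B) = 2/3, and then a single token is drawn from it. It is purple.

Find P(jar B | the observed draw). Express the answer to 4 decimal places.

Compute the likelihood of this draw for each case: P(data | jar A) = (6/11) = 6/11; P(data | jar B) = (4/12) = 1/3.
Multiplying each by its prior: 1/3 · 6/11 = 2/11, 2/3 · 1/3 = 2/9; with total 40/99.
By Bayes' rule, P(jar B | data) = (2/9) / (40/99) = 11/20.

0.5500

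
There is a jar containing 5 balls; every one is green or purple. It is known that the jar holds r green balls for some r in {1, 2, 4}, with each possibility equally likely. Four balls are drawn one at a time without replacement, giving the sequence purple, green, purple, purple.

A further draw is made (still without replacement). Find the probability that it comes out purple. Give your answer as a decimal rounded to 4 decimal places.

The likelihood of the observed sequence under each hypothesis: P(data | r = 1) = (4/5)(1/4)(3/3)(2/2) = 1/5; P(data | r = 2) = (3/5)(2/4)(2/3)(1/2) = 1/10; P(data | r = 4) = (1/5)(4/4)(0/3) = 0.
The prior-weighted likelihoods are 1/3 · 1/5 = 1/15, 1/3 · 1/10 = 1/30, 1/3 · 0 = 0; summing to 1/10.
Normalising, the posterior is P(r = 1 | data) = 2/3, P(r = 2 | data) = 1/3, P(r = 4 | data) = 0.
So P(purple next | data) = Σ P(purple next | H) P(H | data) = (1)(2/3) + (0)(1/3) = 2/3.

0.6667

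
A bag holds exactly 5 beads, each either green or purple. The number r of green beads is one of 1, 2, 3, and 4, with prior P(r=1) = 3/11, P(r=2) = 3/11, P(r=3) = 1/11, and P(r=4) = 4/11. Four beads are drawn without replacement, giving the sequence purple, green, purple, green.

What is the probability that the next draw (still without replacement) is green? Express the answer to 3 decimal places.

Under each hypothesis, the probability of the observed sequence is: P(data | r = 1) = (4/5)(1/4)(3/3)(0/2) = 0; P(data | r = 2) = (3/5)(2/4)(2/3)(1/2) = 1/10; P(data | r = 3) = (2/5)(3/4)(1/3)(2/2) = 1/10; P(data | r = 4) = (1/5)(4/4)(0/3) = 0.
The prior-weighted likelihoods are 3/11 · 0 = 0, 3/11 · 1/10 = 3/110, 1/11 · 1/10 = 1/110, 4/11 · 0 = 0; these sum to 2/55.
Normalising, the posterior is P(r = 1 | data) = 0, P(r = 2 | data) = 3/4, P(r = 3 | data) = 1/4, P(r = 4 | data) = 0.
The predictive probability is P(green next | data) = (0)(3/4) + (1)(1/4) = 1/4.

0.250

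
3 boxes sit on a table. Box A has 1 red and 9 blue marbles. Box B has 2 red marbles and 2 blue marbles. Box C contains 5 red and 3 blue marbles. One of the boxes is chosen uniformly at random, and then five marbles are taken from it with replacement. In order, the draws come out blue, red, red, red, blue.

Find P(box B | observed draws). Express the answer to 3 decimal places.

For each hypothesis, P(data | H) works out to: P(data | box A) = (9/10)(1/10)(1/10)(1/10)(9/10) = 0.00081; P(data | box B) = (2/4)(2/4)(2/4)(2/4)(2/4) = 0.03125; P(data | box C) = (3/8)(5/8)(5/8)(5/8)(3/8) = 0.034332.
The prior-weighted likelihoods are 1/3 · 0.00081 = 0.00027, 1/3 · 0.03125 = 0.010417, 1/3 · 0.034332 = 0.011444; these sum to 0.022131.
By Bayes' rule, P(box B | data) = (0.010417) / (0.022131) = 0.47069.

0.471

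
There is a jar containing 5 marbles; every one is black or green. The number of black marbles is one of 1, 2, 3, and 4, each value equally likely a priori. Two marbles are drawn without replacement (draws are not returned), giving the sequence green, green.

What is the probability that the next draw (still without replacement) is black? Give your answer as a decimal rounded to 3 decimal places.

0.500

The likelihood of the observed sequence under each hypothesis: P(data | r = 1) = (4/5)(3/4) = 3/5; P(data | r = 2) = (3/5)(2/4) = 3/10; P(data | r = 3) = (2/5)(1/4) = 1/10; P(data | r = 4) = (1/5)(0/4) = 0.
The prior-weighted likelihoods are 1/4 · 3/5 = 3/20, 1/4 · 3/10 = 3/40, 1/4 · 1/10 = 1/40, 1/4 · 0 = 0; with total 1/4.
Dividing through by the total gives posterior P(r = 1 | data) = 3/5, P(r = 2 | data) = 3/10, P(r = 3 | data) = 1/10, P(r = 4 | data) = 0.
The predictive probability is P(black next | data) = (1/3)(3/5) + (2/3)(3/10) + (1)(1/10) = 1/2.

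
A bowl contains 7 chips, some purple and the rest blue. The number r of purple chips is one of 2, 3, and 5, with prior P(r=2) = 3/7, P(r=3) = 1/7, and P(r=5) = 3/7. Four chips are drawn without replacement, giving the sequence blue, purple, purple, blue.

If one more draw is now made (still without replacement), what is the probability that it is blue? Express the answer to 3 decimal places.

Compute the likelihood of the observed sequence for each case: P(data | r = 2) = (5/7)(2/6)(1/5)(4/4) = 1/21; P(data | r = 3) = (4/7)(3/6)(2/5)(3/4) = 3/35; P(data | r = 5) = (2/7)(5/6)(4/5)(1/4) = 1/21.
Multiplying each by its prior: 3/7 · 1/21 = 1/49, 1/7 · 3/35 = 3/245, 3/7 · 1/21 = 1/49; these sum to 13/245.
The posterior is then P(r = 2 | data) = 5/13, P(r = 3 | data) = 3/13, P(r = 5 | data) = 5/13.
So P(blue next | data) = Σ P(blue next | H) P(H | data) = (1)(5/13) + (2/3)(3/13) + (0)(5/13) = 7/13.

0.538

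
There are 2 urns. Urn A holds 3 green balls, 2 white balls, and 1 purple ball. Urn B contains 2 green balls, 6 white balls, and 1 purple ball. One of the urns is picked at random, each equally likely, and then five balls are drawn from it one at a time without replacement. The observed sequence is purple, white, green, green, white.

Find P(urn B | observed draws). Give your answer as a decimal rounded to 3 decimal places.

For each hypothesis, P(data | H) works out to: P(data | urn A) = (1/6)(2/5)(3/4)(2/3)(1/2) = 0.016667; P(data | urn B) = (1/9)(6/8)(2/7)(1/6)(5/5) = 0.0039683.
Multiplying each by its prior: 1/2 · 0.016667 = 0.0083333, 1/2 · 0.0039683 = 0.0019841; summing to 0.010317.
So P(urn B | data) = (0.0019841) / (0.010317) = 0.19231.

0.192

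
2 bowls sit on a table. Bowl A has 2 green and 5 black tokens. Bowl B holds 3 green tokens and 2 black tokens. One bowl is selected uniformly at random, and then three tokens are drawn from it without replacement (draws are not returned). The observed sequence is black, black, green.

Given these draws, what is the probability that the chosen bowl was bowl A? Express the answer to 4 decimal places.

The likelihood of the observed sequence under each hypothesis: P(data | bowl A) = (5/7)(4/6)(2/5) = 4/21; P(data | bowl B) = (2/5)(1/4)(3/3) = 1/10.
The prior-weighted likelihoods are 1/2 · 4/21 = 2/21, 1/2 · 1/10 = 1/20; with total 61/420.
Therefore the posterior P(bowl A | data) = (2/21) / (61/420) = 40/61.

0.6557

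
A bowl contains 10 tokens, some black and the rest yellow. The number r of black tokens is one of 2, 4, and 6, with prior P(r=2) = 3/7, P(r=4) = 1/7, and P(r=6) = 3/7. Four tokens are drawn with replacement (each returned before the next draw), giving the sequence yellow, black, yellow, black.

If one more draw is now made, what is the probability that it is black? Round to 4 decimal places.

0.4625

For each hypothesis, P(data | H) works out to: P(data | r = 2) = (8/10)(2/10)(8/10)(2/10) = 0.0256; P(data | r = 4) = (6/10)(4/10)(6/10)(4/10) = 0.0576; P(data | r = 6) = (4/10)(6/10)(4/10)(6/10) = 0.0576.
Weighting by the prior gives 3/7 · 0.0256 = 0.010971, 1/7 · 0.0576 = 0.0082286, 3/7 · 0.0576 = 0.024686; with total 0.043886.
The posterior is then P(r = 2 | data) = 0.25, P(r = 4 | data) = 0.1875, P(r = 6 | data) = 0.5625.
Averaging over the posterior, P(black next | data) = (1/5)(0.25) + (2/5)(0.1875) + (3/5)(0.5625) = 0.4625.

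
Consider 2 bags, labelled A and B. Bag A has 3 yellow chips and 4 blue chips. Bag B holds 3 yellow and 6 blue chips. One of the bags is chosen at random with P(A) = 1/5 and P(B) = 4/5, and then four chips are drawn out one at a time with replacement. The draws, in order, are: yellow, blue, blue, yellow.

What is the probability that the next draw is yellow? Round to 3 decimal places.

0.356

For each hypothesis, P(data | H) works out to: P(data | bag A) = (3/7)(4/7)(4/7)(3/7) = 0.059975; P(data | bag B) = (3/9)(6/9)(6/9)(3/9) = 0.049383.
The prior-weighted likelihoods are 1/5 · 0.059975 = 0.011995, 4/5 · 0.049383 = 0.039506; with total 0.051501.
Dividing through by the total gives posterior P(bag A | data) = 0.23291, P(bag B | data) = 0.76709.
So P(yellow next | data) = Σ P(yellow next | H) P(H | data) = (3/7)(0.23291) + (1/3)(0.76709) = 0.35551.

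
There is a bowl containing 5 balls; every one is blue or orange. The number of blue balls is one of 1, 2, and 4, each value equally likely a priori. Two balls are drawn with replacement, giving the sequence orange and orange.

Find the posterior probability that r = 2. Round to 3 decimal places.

0.346

The likelihood of the observed sequence under each hypothesis: P(data | r = 1) = (4/5)(4/5) = 16/25; P(data | r = 2) = (3/5)(3/5) = 9/25; P(data | r = 4) = (1/5)(1/5) = 1/25.
Weighting by the prior gives 1/3 · 16/25 = 16/75, 1/3 · 9/25 = 3/25, 1/3 · 1/25 = 1/75; these sum to 26/75.
Hence P(r = 2 | data) = (3/25) / (26/75) = 9/26.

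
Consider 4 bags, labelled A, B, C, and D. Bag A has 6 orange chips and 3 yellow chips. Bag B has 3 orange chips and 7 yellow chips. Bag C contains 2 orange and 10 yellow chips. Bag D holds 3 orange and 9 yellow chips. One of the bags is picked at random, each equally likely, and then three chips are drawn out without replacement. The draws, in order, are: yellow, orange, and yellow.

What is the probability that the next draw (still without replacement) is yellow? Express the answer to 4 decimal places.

Compute the likelihood of the observed sequence for each case: P(data | bag A) = (3/9)(6/8)(2/7) = 0.071429; P(data | bag B) = (7/10)(3/9)(6/8) = 0.175; P(data | bag C) = (10/12)(2/11)(9/10) = 0.13636; P(data | bag D) = (9/12)(3/11)(8/10) = 0.16364.
Weighting by the prior gives 1/4 · 0.071429 = 0.017857, 1/4 · 0.175 = 0.04375, 1/4 · 0.13636 = 0.034091, 1/4 · 0.16364 = 0.040909; with total 0.13661.
Dividing through by the total gives posterior P(bag A | data) = 0.13072, P(bag B | data) = 0.32026, P(bag C | data) = 0.24955, P(bag D | data) = 0.29947.
The predictive probability is P(yellow next | data) = (1/6)(0.13072) + (5/7)(0.32026) + (8/9)(0.24955) + (7/9)(0.29947) = 0.70529.

0.7053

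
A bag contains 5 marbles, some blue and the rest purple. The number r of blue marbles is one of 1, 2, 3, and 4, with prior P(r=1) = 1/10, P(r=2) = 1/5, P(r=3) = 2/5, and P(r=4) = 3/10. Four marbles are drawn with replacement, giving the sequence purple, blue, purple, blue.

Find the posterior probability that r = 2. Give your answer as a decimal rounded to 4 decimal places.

0.2571

For each hypothesis, P(data | H) works out to: P(data | r = 1) = (4/5)(1/5)(4/5)(1/5) = 0.0256; P(data | r = 2) = (3/5)(2/5)(3/5)(2/5) = 0.0576; P(data | r = 3) = (2/5)(3/5)(2/5)(3/5) = 0.0576; P(data | r = 4) = (1/5)(4/5)(1/5)(4/5) = 0.0256.
The prior-weighted likelihoods are 1/10 · 0.0256 = 0.00256, 1/5 · 0.0576 = 0.01152, 2/5 · 0.0576 = 0.02304, 3/10 · 0.0256 = 0.00768; summing to 0.0448.
So P(r = 2 | data) = (0.01152) / (0.0448) = 0.25714.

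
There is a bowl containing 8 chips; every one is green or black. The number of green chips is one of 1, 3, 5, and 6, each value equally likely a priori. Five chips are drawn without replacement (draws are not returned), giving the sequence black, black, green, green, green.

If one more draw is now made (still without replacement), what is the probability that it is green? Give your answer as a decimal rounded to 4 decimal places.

Compute the likelihood of the observed sequence for each case: P(data | r = 1) = (7/8)(6/7)(1/6)(0/5) = 0; P(data | r = 3) = (5/8)(4/7)(3/6)(2/5)(1/4) = 1/56; P(data | r = 5) = (3/8)(2/7)(5/6)(4/5)(3/4) = 3/56; P(data | r = 6) = (2/8)(1/7)(6/6)(5/5)(4/4) = 1/28.
Weighting by the prior gives 1/4 · 0 = 0, 1/4 · 1/56 = 1/224, 1/4 · 3/56 = 3/224, 1/4 · 1/28 = 1/112; these sum to 3/112.
Normalising, the posterior is P(r = 1 | data) = 0, P(r = 3 | data) = 1/6, P(r = 5 | data) = 1/2, P(r = 6 | data) = 1/3.
Averaging over the posterior, P(green next | data) = (0)(1/6) + (2/3)(1/2) + (1)(1/3) = 2/3.

0.6667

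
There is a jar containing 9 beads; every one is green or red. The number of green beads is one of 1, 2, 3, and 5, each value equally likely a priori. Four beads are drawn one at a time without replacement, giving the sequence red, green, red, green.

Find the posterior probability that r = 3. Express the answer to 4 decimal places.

The likelihood of the observed sequence under each hypothesis: P(data | r = 1) = (8/9)(1/8)(7/7)(0/6) = 0; P(data | r = 2) = (7/9)(2/8)(6/7)(1/6) = 1/36; P(data | r = 3) = (6/9)(3/8)(5/7)(2/6) = 5/84; P(data | r = 5) = (4/9)(5/8)(3/7)(4/6) = 5/63.
Weighting by the prior gives 1/4 · 0 = 0, 1/4 · 1/36 = 1/144, 1/4 · 5/84 = 5/336, 1/4 · 5/63 = 5/252; with total 1/24.
Hence P(r = 3 | data) = (5/336) / (1/24) = 5/14.

0.3571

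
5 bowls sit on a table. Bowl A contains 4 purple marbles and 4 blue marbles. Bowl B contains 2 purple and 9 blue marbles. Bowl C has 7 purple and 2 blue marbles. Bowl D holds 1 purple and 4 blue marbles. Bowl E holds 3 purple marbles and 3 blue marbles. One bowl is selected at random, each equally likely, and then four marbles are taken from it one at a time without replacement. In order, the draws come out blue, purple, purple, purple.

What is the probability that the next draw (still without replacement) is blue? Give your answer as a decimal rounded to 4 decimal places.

For each hypothesis, P(data | H) works out to: P(data | bowl A) = (4/8)(4/7)(3/6)(2/5) = 2/35; P(data | bowl B) = (9/11)(2/10)(1/9)(0/8) = 0; P(data | bowl C) = (2/9)(7/8)(6/7)(5/6) = 5/36; P(data | bowl D) = (4/5)(1/4)(0/3) = 0; P(data | bowl E) = (3/6)(3/5)(2/4)(1/3) = 1/20.
Weighting by the prior gives 1/5 · 2/35 = 2/175, 1/5 · 0 = 0, 1/5 · 5/36 = 1/36, 1/5 · 0 = 0, 1/5 · 1/20 = 1/100; with total 31/630.
Dividing through by the total gives posterior P(bowl A | data) = 36/155, P(bowl B | data) = 0, P(bowl C | data) = 35/62, P(bowl D | data) = 0, P(bowl E | data) = 63/310.
The predictive probability is P(blue next | data) = (3/4)(36/155) + (1/5)(35/62) + (1)(63/310) = 76/155.

0.4903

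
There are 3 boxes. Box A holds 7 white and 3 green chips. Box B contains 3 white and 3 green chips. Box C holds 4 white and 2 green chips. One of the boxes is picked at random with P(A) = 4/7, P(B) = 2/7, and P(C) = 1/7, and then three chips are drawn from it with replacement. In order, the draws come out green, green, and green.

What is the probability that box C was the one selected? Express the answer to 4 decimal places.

Compute the likelihood of the observed sequence for each case: P(data | box A) = (3/10)(3/10)(3/10) = 0.027; P(data | box B) = (3/6)(3/6)(3/6) = 0.125; P(data | box C) = (2/6)(2/6)(2/6) = 0.037037.
The prior-weighted likelihoods are 4/7 · 0.027 = 0.015429, 2/7 · 0.125 = 0.035714, 1/7 · 0.037037 = 0.005291; with total 0.056434.
Therefore the posterior P(box C | data) = (0.005291) / (0.056434) = 0.093756.

0.0938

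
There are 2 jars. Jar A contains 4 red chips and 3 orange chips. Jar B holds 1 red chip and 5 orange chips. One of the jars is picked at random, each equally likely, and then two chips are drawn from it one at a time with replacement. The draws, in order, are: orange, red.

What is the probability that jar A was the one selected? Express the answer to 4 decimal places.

0.6381

Under each hypothesis, the probability of the observed sequence is: P(data | jar A) = (3/7)(4/7) = 0.2449; P(data | jar B) = (5/6)(1/6) = 0.13889.
Weighting by the prior gives 1/2 · 0.2449 = 0.12245, 1/2 · 0.13889 = 0.069444; summing to 0.19189.
Hence P(jar A | data) = (0.12245) / (0.19189) = 0.63811.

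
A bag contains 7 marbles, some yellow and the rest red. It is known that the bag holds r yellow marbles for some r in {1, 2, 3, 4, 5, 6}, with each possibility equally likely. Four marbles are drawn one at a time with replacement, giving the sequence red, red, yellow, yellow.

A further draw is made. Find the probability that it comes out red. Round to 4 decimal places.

0.5000

For each hypothesis, P(data | H) works out to: P(data | r = 1) = (6/7)(6/7)(1/7)(1/7) = 0.014994; P(data | r = 2) = (5/7)(5/7)(2/7)(2/7) = 0.041649; P(data | r = 3) = (4/7)(4/7)(3/7)(3/7) = 0.059975; P(data | r = 4) = (3/7)(3/7)(4/7)(4/7) = 0.059975; P(data | r = 5) = (2/7)(2/7)(5/7)(5/7) = 0.041649; P(data | r = 6) = (1/7)(1/7)(6/7)(6/7) = 0.014994.
Multiplying each by its prior: 1/6 · 0.014994 = 0.002499, 1/6 · 0.041649 = 0.0069416, 1/6 · 0.059975 = 0.0099958, 1/6 · 0.059975 = 0.0099958, 1/6 · 0.041649 = 0.0069416, 1/6 · 0.014994 = 0.002499; these sum to 0.038873.
Dividing through by the total gives posterior P(r = 1 | data) = 0.064286, P(r = 2 | data) = 0.17857, P(r = 3 | data) = 0.25714, P(r = 4 | data) = 0.25714, P(r = 5 | data) = 0.17857, P(r = 6 | data) = 0.064286.
Averaging over the posterior, P(red next | data) = (6/7)(0.064286) + (5/7)(0.17857) + (4/7)(0.25714) + (3/7)(0.25714) + (2/7)(0.17857) + (1/7)(0.064286) = 0.5.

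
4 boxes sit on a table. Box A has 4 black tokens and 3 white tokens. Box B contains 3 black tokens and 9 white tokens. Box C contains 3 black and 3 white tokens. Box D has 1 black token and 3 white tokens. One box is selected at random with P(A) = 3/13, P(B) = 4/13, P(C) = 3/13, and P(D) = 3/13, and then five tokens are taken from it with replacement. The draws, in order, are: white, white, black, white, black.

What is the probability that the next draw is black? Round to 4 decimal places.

0.3857

For each hypothesis, P(data | H) works out to: P(data | box A) = (3/7)(3/7)(4/7)(3/7)(4/7) = 0.025704; P(data | box B) = (9/12)(9/12)(3/12)(9/12)(3/12) = 0.026367; P(data | box C) = (3/6)(3/6)(3/6)(3/6)(3/6) = 0.03125; P(data | box D) = (3/4)(3/4)(1/4)(3/4)(1/4) = 0.026367.
The prior-weighted likelihoods are 3/13 · 0.025704 = 0.0059316, 4/13 · 0.026367 = 0.008113, 3/13 · 0.03125 = 0.0072115, 3/13 · 0.026367 = 0.0060847; summing to 0.027341.
Dividing through by the total gives posterior P(box A | data) = 0.21695, P(box B | data) = 0.29673, P(box C | data) = 0.26376, P(box D | data) = 0.22255.
So P(black next | data) = Σ P(black next | H) P(H | data) = (4/7)(0.21695) + (1/4)(0.29673) + (1/2)(0.26376) + (1/4)(0.22255) = 0.38567.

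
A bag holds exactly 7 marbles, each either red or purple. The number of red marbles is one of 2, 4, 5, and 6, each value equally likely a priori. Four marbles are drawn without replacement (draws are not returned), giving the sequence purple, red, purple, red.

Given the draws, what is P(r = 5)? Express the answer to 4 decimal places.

0.2632

Under each hypothesis, the probability of the observed sequence is: P(data | r = 2) = (5/7)(2/6)(4/5)(1/4) = 1/21; P(data | r = 4) = (3/7)(4/6)(2/5)(3/4) = 3/35; P(data | r = 5) = (2/7)(5/6)(1/5)(4/4) = 1/21; P(data | r = 6) = (1/7)(6/6)(0/5) = 0.
Weighting by the prior gives 1/4 · 1/21 = 1/84, 1/4 · 3/35 = 3/140, 1/4 · 1/21 = 1/84, 1/4 · 0 = 0; these sum to 19/420.
So P(r = 5 | data) = (1/84) / (19/420) = 5/19.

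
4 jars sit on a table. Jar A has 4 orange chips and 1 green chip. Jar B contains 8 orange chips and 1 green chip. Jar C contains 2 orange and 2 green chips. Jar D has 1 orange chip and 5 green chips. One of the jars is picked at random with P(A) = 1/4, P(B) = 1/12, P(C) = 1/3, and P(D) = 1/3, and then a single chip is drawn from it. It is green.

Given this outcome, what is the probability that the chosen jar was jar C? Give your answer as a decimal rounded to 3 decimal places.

For each hypothesis, P(data | H) works out to: P(data | jar A) = (1/5) = 1/5; P(data | jar B) = (1/9) = 1/9; P(data | jar C) = (2/4) = 1/2; P(data | jar D) = (5/6) = 5/6.
Weighting by the prior gives 1/4 · 1/5 = 1/20, 1/12 · 1/9 = 1/108, 1/3 · 1/2 = 1/6, 1/3 · 5/6 = 5/18; with total 68/135.
So P(jar C | data) = (1/6) / (68/135) = 45/136.

0.331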